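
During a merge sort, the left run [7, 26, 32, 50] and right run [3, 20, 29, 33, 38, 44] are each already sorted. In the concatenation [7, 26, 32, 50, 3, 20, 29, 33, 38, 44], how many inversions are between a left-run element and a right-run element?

Count, for every r in R, how many entries of L exceed r:
r = 3: 7, 26, 32, 50 → 4
r = 20: 26, 32, 50 → 3
r = 29: 32, 50 → 2
r = 33: 50 → 1
r = 38: 50 → 1
r = 44: 50 → 1
Cross-inversions: 4 + 3 + 2 + 1 + 1 + 1 = 12

12 cross-inversions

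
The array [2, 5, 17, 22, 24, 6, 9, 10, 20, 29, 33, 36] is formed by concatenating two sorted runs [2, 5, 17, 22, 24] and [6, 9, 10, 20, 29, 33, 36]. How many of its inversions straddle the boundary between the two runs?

For each element r of the right run, count left-run elements greater than r:
r = 6: 17, 22, 24 → 3
r = 9: 17, 22, 24 → 3
r = 10: 17, 22, 24 → 3
r = 20: 22, 24 → 2
r = 29: none → 0
r = 33: none → 0
r = 36: none → 0
Cross-inversions: 3 + 3 + 3 + 2 + 0 + 0 + 0 = 11

11 split inversions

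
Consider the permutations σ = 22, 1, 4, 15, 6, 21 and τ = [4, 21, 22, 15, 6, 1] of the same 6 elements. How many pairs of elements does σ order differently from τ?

8

Assign each item its position (1..6) in the first ordering, then rewrite the second ordering as that position sequence:
positions: 22→1, 1→2, 4→3, 15→4, 6→5, 21→6
second ordering as positions: [3, 6, 1, 4, 5, 2]
Discordant pairs = inversions in this position sequence.
3: 1, 2 → 2
6: 1, 4, 5, 2 → 4
1: 0
4: 2 → 1
5: 2 → 1
2: 0
Total: 2 + 4 + 0 + 1 + 1 + 0 = 8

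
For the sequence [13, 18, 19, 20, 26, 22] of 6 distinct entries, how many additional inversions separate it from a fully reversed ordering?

Maximum inversions for 6 distinct elements is C(6, 2) = 6·5/2 = 15.
Current inversions — for each element, count later smaller elements:
13: 0
18: 0
19: 0
20: 0
26: 1
22: 0
Current total: 0 + 0 + 0 + 0 + 1 + 0 = 1
Shortfall: 15 − 1 = 14

14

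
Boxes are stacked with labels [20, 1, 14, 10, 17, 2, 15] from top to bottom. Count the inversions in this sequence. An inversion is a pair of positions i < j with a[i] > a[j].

Listing every pair i<j with a[i]>a[j] (using 1-based positions):
(1,2): 20 > 1
(1,3): 20 > 14
(1,4): 20 > 10
(1,5): 20 > 17
(1,6): 20 > 2
(1,7): 20 > 15
(3,4): 14 > 10
(3,6): 14 > 2
(4,6): 10 > 2
(5,6): 17 > 2
(5,7): 17 > 15
That's 11 pairs.

11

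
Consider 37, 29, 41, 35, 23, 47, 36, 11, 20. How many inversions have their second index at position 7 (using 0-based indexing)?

The element at index 7 is 11.
Elements before it: 37, 29, 41, 35, 23, 47, 36
Those larger than 11: 37, 29, 41, 35, 23, 47, 36

7 such elements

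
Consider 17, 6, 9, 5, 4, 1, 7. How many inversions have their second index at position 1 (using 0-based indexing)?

The element at index 1 is 6.
Elements before it: 17
Those larger than 6: 17

1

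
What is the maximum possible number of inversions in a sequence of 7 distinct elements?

The maximum occurs when the array is in strictly decreasing order: every one of the C(7, 2) pairs is inverted.
C(7, 2) = 7·6/2 = 21

Inversions: 21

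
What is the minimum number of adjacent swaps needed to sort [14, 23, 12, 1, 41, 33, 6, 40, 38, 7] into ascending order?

21

Minimum adjacent swaps = number of inversions (each swap of adjacent out-of-order elements removes one inversion and no swap can remove more).
Count inversions — for each element, later elements that are smaller:
14: 12, 1, 6, 7 → 4
23: 12, 1, 6, 7 → 4
12: 1, 6, 7 → 3
1: none → 0
41: 33, 6, 40, 38, 7 → 5
33: 6, 7 → 2
6: none → 0
40: 38, 7 → 2
38: 7 → 1
7: none → 0
Total inversions: 4 + 4 + 3 + 0 + 5 + 2 + 0 + 2 + 1 + 0 = 21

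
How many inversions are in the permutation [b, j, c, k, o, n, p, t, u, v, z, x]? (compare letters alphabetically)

3

Count, for each position, how many later elements it exceeds:
b → none → 0
j → c → 1
c → none → 0
k → none → 0
o → n → 1
n → none → 0
p → none → 0
t → none → 0
u → none → 0
v → none → 0
z → x → 1
x → none → 0
Sum: 0 + 1 + 0 + 0 + 1 + 0 + 0 + 0 + 0 + 0 + 1 + 0 = 3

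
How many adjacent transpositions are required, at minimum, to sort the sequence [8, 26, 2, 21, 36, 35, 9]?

The minimum number of adjacent swaps to sort an array equals its inversion count, since every such swap removes exactly one inversion.
Count inversions — for each element, later elements that are smaller:
8: 2 → 1
26: 2, 21, 9 → 3
2: none → 0
21: 9 → 1
36: 35, 9 → 2
35: 9 → 1
9: none → 0
Total inversions: 1 + 3 + 0 + 1 + 2 + 1 + 0 = 8

There are 8 adjacent swaps.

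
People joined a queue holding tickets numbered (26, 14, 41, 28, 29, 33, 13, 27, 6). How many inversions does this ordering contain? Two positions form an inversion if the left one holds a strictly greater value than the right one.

Count, for each position, how many later elements it exceeds:
26 → 14, 13, 6 → 3
14 → 13, 6 → 2
41 → 28, 29, 33, 13, 27, 6 → 6
28 → 13, 27, 6 → 3
29 → 13, 27, 6 → 3
33 → 13, 27, 6 → 3
13 → 6 → 1
27 → 6 → 1
6 → none → 0
Sum: 3 + 2 + 6 + 3 + 3 + 3 + 1 + 1 + 0 = 22

22 inversions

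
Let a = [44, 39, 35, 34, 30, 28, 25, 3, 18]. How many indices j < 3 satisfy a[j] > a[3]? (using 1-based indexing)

2

The element at index 3 is 35.
Elements before it: 44, 39
Those larger than 35: 44, 39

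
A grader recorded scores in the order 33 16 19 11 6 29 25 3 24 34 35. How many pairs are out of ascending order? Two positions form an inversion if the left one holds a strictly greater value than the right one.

Sweep left to right; for each value list the smaller values that follow it:
33 → 16, 19, 11, 6, 29, 25, 3, 24 → 8
16 → 11, 6, 3 → 3
19 → 11, 6, 3 → 3
11 → 6, 3 → 2
6 → 3 → 1
29 → 25, 3, 24 → 3
25 → 3, 24 → 2
3 → none → 0
24 → none → 0
34 → none → 0
35 → none → 0
Sum: 8 + 3 + 3 + 2 + 1 + 3 + 2 + 0 + 0 + 0 + 0 = 22

22 inversions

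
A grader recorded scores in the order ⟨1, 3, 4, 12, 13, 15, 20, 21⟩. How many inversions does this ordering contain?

Count, for each position, how many later elements it exceeds:
1: 0
3: 0
4: 0
12: 0
13: 0
15: 0
20: 0
21: 0
Sum: 0 + 0 + 0 + 0 + 0 + 0 + 0 + 0 = 0

0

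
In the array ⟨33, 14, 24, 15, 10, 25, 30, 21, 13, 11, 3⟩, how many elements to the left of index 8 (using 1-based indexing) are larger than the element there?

4

The element at index 8 is 21.
Elements before it: 33, 14, 24, 15, 10, 25, 30
Those larger than 21: 33, 24, 25, 30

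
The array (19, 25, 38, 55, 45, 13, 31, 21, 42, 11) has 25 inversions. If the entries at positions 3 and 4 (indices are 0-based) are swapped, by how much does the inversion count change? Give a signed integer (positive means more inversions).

-1

Positions 3 and 4 hold 55 and 45; after swapping, the array is [19, 25, 38, 45, 55, 13, 31, 21, 42, 11].
Count, for each position, how many later elements it exceeds:
19: 2
25: 3
38: 4
45: 5
55: 5
13: 1
31: 2
21: 1
42: 1
11: 0
Sum: 2 + 3 + 4 + 5 + 5 + 1 + 2 + 1 + 1 + 0 = 24
Change: 24 − 25 = -1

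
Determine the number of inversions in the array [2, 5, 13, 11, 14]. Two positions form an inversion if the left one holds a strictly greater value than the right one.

Count, for each position, how many later elements it exceeds:
2: 0
5: 0
13: 1
11: 0
14: 0
Sum: 0 + 0 + 1 + 0 + 0 = 1

1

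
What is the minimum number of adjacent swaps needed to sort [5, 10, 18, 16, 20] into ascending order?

The minimum number of adjacent swaps to sort an array equals its inversion count, since every such swap removes exactly one inversion.
Count inversions — for each element, later elements that are smaller:
5: none → 0
10: none → 0
18: 16 → 1
16: none → 0
20: none → 0
Total inversions: 0 + 0 + 1 + 0 + 0 = 1

1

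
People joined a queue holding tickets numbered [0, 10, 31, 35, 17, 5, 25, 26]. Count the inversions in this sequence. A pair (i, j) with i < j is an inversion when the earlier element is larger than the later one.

10

Count, for each position, how many later elements it exceeds:
0 → none → 0
10 → 5 → 1
31 → 17, 5, 25, 26 → 4
35 → 17, 5, 25, 26 → 4
17 → 5 → 1
5 → none → 0
25 → none → 0
26 → none → 0
Sum: 0 + 1 + 4 + 4 + 1 + 0 + 0 + 0 = 10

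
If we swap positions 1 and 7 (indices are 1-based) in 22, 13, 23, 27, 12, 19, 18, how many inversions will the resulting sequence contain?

Positions 1 and 7 hold 22 and 18; after swapping, the array is [18, 13, 23, 27, 12, 19, 22].
Element-by-element contributions:
18: 2
13: 1
23: 3
27: 3
12: 0
19: 0
22: 0
Sum: 2 + 1 + 3 + 3 + 0 + 0 + 0 = 9

9 inversions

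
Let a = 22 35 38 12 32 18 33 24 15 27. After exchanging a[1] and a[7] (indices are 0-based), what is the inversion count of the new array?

21 inversions

Positions 1 and 7 hold 35 and 24; after swapping, the array is [22, 24, 38, 12, 32, 18, 33, 35, 15, 27].
Count, for each position, how many later elements it exceeds:
22: 3
24: 3
38: 7
12: 0
32: 3
18: 1
33: 2
35: 2
15: 0
27: 0
Sum: 3 + 3 + 7 + 0 + 3 + 1 + 2 + 2 + 0 + 0 = 21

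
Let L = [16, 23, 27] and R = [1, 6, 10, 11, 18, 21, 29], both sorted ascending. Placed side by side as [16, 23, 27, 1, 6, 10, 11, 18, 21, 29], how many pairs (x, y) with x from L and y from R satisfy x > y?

Cross-inversions: 16

Count, for every r in R, how many entries of L exceed r:
r = 1: 16, 23, 27 → 3
r = 6: 16, 23, 27 → 3
r = 10: 16, 23, 27 → 3
r = 11: 16, 23, 27 → 3
r = 18: 23, 27 → 2
r = 21: 23, 27 → 2
r = 29: none → 0
Cross-inversions: 3 + 3 + 3 + 3 + 2 + 2 + 0 = 16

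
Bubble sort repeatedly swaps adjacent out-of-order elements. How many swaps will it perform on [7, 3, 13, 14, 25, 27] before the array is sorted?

1 swap

Minimum adjacent swaps = number of inversions (each swap of adjacent out-of-order elements removes one inversion and no swap can remove more).
Count inversions — for each element, later elements that are smaller:
7: 3 → 1
3: none → 0
13: none → 0
14: none → 0
25: none → 0
27: none → 0
Total inversions: 1 + 0 + 0 + 0 + 0 + 0 = 1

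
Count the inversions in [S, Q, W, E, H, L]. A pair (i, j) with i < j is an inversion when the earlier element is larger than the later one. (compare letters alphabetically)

10

Inversion pairs (indices are 1-based):
(1,2): S > Q
(1,4): S > E
(1,5): S > H
(1,6): S > L
(2,4): Q > E
(2,5): Q > H
(2,6): Q > L
(3,4): W > E
(3,5): W > H
(3,6): W > L
That's 10 pairs.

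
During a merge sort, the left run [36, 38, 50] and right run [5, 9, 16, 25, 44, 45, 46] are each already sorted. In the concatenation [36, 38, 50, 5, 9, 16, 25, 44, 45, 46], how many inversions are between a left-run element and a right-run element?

For each element r of the right run, count left-run elements greater than r:
r = 5: 36, 38, 50 → 3
r = 9: 36, 38, 50 → 3
r = 16: 36, 38, 50 → 3
r = 25: 36, 38, 50 → 3
r = 44: 50 → 1
r = 45: 50 → 1
r = 46: 50 → 1
Cross-inversions: 3 + 3 + 3 + 3 + 1 + 1 + 1 = 15

15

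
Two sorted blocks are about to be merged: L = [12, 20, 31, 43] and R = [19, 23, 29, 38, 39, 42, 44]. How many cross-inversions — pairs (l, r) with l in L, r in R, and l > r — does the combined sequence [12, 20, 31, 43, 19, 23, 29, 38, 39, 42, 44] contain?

10

For each element r of the right run, count left-run elements greater than r:
r = 19: 20, 31, 43 → 3
r = 23: 31, 43 → 2
r = 29: 31, 43 → 2
r = 38: 43 → 1
r = 39: 43 → 1
r = 42: 43 → 1
r = 44: none → 0
Cross-inversions: 3 + 2 + 2 + 1 + 1 + 1 + 0 = 10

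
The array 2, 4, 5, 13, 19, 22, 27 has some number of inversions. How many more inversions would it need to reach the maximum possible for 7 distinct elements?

21 inversions short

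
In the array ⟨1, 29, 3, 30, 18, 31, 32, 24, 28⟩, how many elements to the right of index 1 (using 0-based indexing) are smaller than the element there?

The element at index 1 is 29.
Elements after it: 3, 30, 18, 31, 32, 24, 28
Those smaller than 29: 3, 18, 24, 28

4 such elements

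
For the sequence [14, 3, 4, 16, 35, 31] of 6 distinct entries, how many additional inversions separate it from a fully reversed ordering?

12 inversions short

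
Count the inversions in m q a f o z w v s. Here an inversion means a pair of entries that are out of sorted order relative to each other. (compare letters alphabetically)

11

Element-by-element contributions:
m → a, f → 2
q → a, f, o → 3
a → none → 0
f → none → 0
o → none → 0
z → w, v, s → 3
w → v, s → 2
v → s → 1
s → none → 0
Sum: 2 + 3 + 0 + 0 + 0 + 3 + 2 + 1 + 0 = 11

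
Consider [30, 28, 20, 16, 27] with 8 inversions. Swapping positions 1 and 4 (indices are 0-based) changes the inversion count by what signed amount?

-1

Positions 1 and 4 hold 28 and 27; after swapping, the array is [30, 27, 20, 16, 28].
For each element, count later entries that are smaller:
30: 4
27: 2
20: 1
16: 0
28: 0
Sum: 4 + 2 + 1 + 0 + 0 = 7
Change: 7 − 8 = -1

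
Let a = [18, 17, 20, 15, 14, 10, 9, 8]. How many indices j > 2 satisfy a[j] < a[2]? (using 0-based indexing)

5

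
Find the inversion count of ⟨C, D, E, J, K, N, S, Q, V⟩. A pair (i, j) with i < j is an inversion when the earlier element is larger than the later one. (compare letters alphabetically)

1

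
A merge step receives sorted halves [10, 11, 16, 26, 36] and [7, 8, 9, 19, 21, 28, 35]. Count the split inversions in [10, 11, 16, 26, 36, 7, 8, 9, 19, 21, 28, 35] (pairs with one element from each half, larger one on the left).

For each element r of the right run, count left-run elements greater than r:
r = 7: 10, 11, 16, 26, 36 → 5
r = 8: 10, 11, 16, 26, 36 → 5
r = 9: 10, 11, 16, 26, 36 → 5
r = 19: 26, 36 → 2
r = 21: 26, 36 → 2
r = 28: 36 → 1
r = 35: 36 → 1
Cross-inversions: 5 + 5 + 5 + 2 + 2 + 1 + 1 = 21

Cross-inversions: 21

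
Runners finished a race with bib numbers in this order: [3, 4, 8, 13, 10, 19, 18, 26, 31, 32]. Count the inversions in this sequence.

2

For each element, count later entries that are smaller:
3: 0
4: 0
8: 0
13: 1
10: 0
19: 1
18: 0
26: 0
31: 0
32: 0
Sum: 0 + 0 + 0 + 1 + 0 + 1 + 0 + 0 + 0 + 0 = 2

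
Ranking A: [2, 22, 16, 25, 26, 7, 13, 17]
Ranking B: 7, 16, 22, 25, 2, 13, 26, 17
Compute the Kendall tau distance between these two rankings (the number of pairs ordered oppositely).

10

Assign each item its position (1..8) in the first ordering, then rewrite the second ordering as that position sequence:
positions: 2→1, 22→2, 16→3, 25→4, 26→5, 7→6, 13→7, 17→8
second ordering as positions: [6, 3, 2, 4, 1, 7, 5, 8]
Discordant pairs = inversions in this position sequence.
6: 3, 2, 4, 1, 5 → 5
3: 2, 1 → 2
2: 1 → 1
4: 1 → 1
1: 0
7: 5 → 1
5: 0
8: 0
Total: 5 + 2 + 1 + 1 + 0 + 1 + 0 + 0 = 10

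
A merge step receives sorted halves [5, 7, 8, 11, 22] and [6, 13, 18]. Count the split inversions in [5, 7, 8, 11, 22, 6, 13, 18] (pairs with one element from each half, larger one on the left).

6

For each element r of the right run, count left-run elements greater than r:
r = 6: 7, 8, 11, 22 → 4
r = 13: 22 → 1
r = 18: 22 → 1
Cross-inversions: 4 + 1 + 1 = 6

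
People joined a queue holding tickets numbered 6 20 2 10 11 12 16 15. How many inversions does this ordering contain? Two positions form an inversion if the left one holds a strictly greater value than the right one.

Count, for each position, how many later elements it exceeds:
6 → 2 → 1
20 → 2, 10, 11, 12, 16, 15 → 6
2 → none → 0
10 → none → 0
11 → none → 0
12 → none → 0
16 → 15 → 1
15 → none → 0
Sum: 1 + 6 + 0 + 0 + 0 + 0 + 1 + 0 = 8

8 inversions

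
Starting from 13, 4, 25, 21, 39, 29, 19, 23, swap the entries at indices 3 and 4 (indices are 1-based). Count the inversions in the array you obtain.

Positions 3 and 4 hold 25 and 21; after swapping, the array is [13, 4, 21, 25, 39, 29, 19, 23].
Count, for each position, how many later elements it exceeds:
13 → 4 → 1
4 → none → 0
21 → 19 → 1
25 → 19, 23 → 2
39 → 29, 19, 23 → 3
29 → 19, 23 → 2
19 → none → 0
23 → none → 0
Sum: 1 + 0 + 1 + 2 + 3 + 2 + 0 + 0 = 9

9 inversions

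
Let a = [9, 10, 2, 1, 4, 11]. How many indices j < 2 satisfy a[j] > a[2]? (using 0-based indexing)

2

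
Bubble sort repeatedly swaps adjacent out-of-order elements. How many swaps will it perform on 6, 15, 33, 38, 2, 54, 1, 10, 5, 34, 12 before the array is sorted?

The minimum number of adjacent swaps to sort an array equals its inversion count, since every such swap removes exactly one inversion.
Count inversions — for each element, later elements that are smaller:
6: 2, 1, 5 → 3
15: 2, 1, 10, 5, 12 → 5
33: 2, 1, 10, 5, 12 → 5
38: 2, 1, 10, 5, 34, 12 → 6
2: 1 → 1
54: 1, 10, 5, 34, 12 → 5
1: none → 0
10: 5 → 1
5: none → 0
34: 12 → 1
12: none → 0
Total inversions: 3 + 5 + 5 + 6 + 1 + 5 + 0 + 1 + 0 + 1 + 0 = 27

27 adjacent swaps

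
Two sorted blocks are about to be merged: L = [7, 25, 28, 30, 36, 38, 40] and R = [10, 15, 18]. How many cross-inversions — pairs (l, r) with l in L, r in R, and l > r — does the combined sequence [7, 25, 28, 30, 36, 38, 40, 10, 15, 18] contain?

18 cross-inversions

For each element r of the right run, count left-run elements greater than r:
r = 10: 25, 28, 30, 36, 38, 40 → 6
r = 15: 25, 28, 30, 36, 38, 40 → 6
r = 18: 25, 28, 30, 36, 38, 40 → 6
Cross-inversions: 6 + 6 + 6 = 18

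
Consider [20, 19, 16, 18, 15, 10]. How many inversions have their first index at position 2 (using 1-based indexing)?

The element at index 2 is 19.
Elements after it: 16, 18, 15, 10
Those smaller than 19: 16, 18, 15, 10

4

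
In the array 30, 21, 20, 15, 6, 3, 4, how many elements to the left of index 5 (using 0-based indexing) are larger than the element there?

The element at index 5 is 3.
Elements before it: 30, 21, 20, 15, 6
Those larger than 3: 30, 21, 20, 15, 6

5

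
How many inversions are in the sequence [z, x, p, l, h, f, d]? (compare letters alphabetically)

21 out-of-order pairs

For each element, count later entries that are smaller:
z → x, p, l, h, f, d → 6
x → p, l, h, f, d → 5
p → l, h, f, d → 4
l → h, f, d → 3
h → f, d → 2
f → d → 1
d → none → 0
Sum: 6 + 5 + 4 + 3 + 2 + 1 + 0 = 21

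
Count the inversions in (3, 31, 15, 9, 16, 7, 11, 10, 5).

There are 22 inversions.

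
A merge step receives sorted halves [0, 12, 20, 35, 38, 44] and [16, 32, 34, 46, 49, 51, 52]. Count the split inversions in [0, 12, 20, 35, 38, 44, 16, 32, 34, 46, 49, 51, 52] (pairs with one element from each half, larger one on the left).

Count, for every r in R, how many entries of L exceed r:
r = 16: 20, 35, 38, 44 → 4
r = 32: 35, 38, 44 → 3
r = 34: 35, 38, 44 → 3
r = 46: none → 0
r = 49: none → 0
r = 51: none → 0
r = 52: none → 0
Cross-inversions: 4 + 3 + 3 + 0 + 0 + 0 + 0 = 10

10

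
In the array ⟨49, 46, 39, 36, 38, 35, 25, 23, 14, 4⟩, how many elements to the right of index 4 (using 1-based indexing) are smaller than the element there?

5

The element at index 4 is 36.
Elements after it: 38, 35, 25, 23, 14, 4
Those smaller than 36: 35, 25, 23, 14, 4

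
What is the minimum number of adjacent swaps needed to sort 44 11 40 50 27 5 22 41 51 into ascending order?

Minimum adjacent swaps = number of inversions (each swap of adjacent out-of-order elements removes one inversion and no swap can remove more).
Count inversions — for each element, later elements that are smaller:
44: 11, 40, 27, 5, 22, 41 → 6
11: 5 → 1
40: 27, 5, 22 → 3
50: 27, 5, 22, 41 → 4
27: 5, 22 → 2
5: none → 0
22: none → 0
41: none → 0
51: none → 0
Total inversions: 6 + 1 + 3 + 4 + 2 + 0 + 0 + 0 + 0 = 16

16 adjacent swaps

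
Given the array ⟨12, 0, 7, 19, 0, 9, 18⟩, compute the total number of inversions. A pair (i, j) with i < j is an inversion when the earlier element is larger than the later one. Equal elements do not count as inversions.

Count, for each position, how many later elements it exceeds:
12 → 0, 7, 0, 9 → 4
0 → none → 0
7 → 0 → 1
19 → 0, 9, 18 → 3
0 → none → 0
9 → none → 0
18 → none → 0
Sum: 4 + 0 + 1 + 3 + 0 + 0 + 0 = 8

8 out-of-order pairs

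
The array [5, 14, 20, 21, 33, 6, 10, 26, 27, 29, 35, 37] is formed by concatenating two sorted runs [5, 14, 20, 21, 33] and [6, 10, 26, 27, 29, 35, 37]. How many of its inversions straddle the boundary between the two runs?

For each element r of the right run, count left-run elements greater than r:
r = 6: 14, 20, 21, 33 → 4
r = 10: 14, 20, 21, 33 → 4
r = 26: 33 → 1
r = 27: 33 → 1
r = 29: 33 → 1
r = 35: none → 0
r = 37: none → 0
Cross-inversions: 4 + 4 + 1 + 1 + 1 + 0 + 0 = 11

Split inversions: 11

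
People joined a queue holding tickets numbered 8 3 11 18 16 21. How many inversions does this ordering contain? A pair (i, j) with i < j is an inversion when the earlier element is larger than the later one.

Out-of-order index pairs (1-indexed):
(1,2): 8 > 3
(4,5): 18 > 16
That's 2 pairs.

2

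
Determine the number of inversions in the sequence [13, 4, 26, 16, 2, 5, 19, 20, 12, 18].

Count, for each position, how many later elements it exceeds:
13: 4
4: 1
26: 7
16: 3
2: 0
5: 0
19: 2
20: 2
12: 0
18: 0
Sum: 4 + 1 + 7 + 3 + 0 + 0 + 2 + 2 + 0 + 0 = 19

There are 19 out-of-order pairs.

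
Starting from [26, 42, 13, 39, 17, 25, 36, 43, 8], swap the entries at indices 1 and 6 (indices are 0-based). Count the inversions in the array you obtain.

Positions 1 and 6 hold 42 and 36; after swapping, the array is [26, 36, 13, 39, 17, 25, 42, 43, 8].
Sweep left to right; for each value list the smaller values that follow it:
26 → 13, 17, 25, 8 → 4
36 → 13, 17, 25, 8 → 4
13 → 8 → 1
39 → 17, 25, 8 → 3
17 → 8 → 1
25 → 8 → 1
42 → 8 → 1
43 → 8 → 1
8 → none → 0
Sum: 4 + 4 + 1 + 3 + 1 + 1 + 1 + 1 + 0 = 16

16 inversions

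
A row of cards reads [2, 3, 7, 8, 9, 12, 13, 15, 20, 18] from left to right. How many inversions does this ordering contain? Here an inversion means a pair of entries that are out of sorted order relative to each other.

1 inversion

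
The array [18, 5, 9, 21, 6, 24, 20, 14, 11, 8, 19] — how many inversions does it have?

Out-of-order pairs: 26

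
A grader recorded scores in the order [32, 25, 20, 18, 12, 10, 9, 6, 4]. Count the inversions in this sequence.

36

Element-by-element contributions:
32: 8
25: 7
20: 6
18: 5
12: 4
10: 3
9: 2
6: 1
4: 0
Sum: 8 + 7 + 6 + 5 + 4 + 3 + 2 + 1 + 0 = 36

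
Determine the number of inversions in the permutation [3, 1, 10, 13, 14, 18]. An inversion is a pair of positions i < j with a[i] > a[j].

Listing every pair i<j with a[i]>a[j] (using 0-based positions):
(0,1): 3 > 1
That's 1 pair.

1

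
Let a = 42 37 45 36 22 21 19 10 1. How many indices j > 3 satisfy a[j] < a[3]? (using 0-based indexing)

The element at index 3 is 36.
Elements after it: 22, 21, 19, 10, 1
Those smaller than 36: 22, 21, 19, 10, 1

5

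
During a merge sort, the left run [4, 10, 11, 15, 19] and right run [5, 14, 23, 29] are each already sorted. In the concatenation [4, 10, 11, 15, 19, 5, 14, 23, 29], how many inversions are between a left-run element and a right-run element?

6 cross-inversions

Take each right-half value and tally the left-half values above it:
r = 5: 10, 11, 15, 19 → 4
r = 14: 15, 19 → 2
r = 23: none → 0
r = 29: none → 0
Cross-inversions: 4 + 2 + 0 + 0 = 6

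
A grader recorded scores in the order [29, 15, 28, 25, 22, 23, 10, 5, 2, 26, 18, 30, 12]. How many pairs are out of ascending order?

There are 48 out-of-order pairs.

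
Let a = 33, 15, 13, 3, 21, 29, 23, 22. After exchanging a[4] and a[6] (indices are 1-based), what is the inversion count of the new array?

Positions 4 and 6 hold 3 and 29; after swapping, the array is [33, 15, 13, 29, 21, 3, 23, 22].
Sweep left to right; for each value list the smaller values that follow it:
33 → 15, 13, 29, 21, 3, 23, 22 → 7
15 → 13, 3 → 2
13 → 3 → 1
29 → 21, 3, 23, 22 → 4
21 → 3 → 1
3 → none → 0
23 → 22 → 1
22 → none → 0
Sum: 7 + 2 + 1 + 4 + 1 + 0 + 1 + 0 = 16

16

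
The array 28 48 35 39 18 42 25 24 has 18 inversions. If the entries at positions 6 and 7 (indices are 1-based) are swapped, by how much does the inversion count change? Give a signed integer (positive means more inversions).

Positions 6 and 7 hold 42 and 25; after swapping, the array is [28, 48, 35, 39, 18, 25, 42, 24].
Count, for each position, how many later elements it exceeds:
28 → 18, 25, 24 → 3
48 → 35, 39, 18, 25, 42, 24 → 6
35 → 18, 25, 24 → 3
39 → 18, 25, 24 → 3
18 → none → 0
25 → 24 → 1
42 → 24 → 1
24 → none → 0
Sum: 3 + 6 + 3 + 3 + 0 + 1 + 1 + 0 = 17
Change: 17 − 18 = -1

-1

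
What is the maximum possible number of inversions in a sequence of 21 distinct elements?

210

The maximum occurs when the array is in strictly decreasing order: every one of the C(21, 2) pairs is inverted.
C(21, 2) = 21·20/2 = 210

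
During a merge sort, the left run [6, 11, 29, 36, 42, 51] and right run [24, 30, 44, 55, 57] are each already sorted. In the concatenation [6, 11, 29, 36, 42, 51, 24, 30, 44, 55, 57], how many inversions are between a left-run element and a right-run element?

8 cross-inversions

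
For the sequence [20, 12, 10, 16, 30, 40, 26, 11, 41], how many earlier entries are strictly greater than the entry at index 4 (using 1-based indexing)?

1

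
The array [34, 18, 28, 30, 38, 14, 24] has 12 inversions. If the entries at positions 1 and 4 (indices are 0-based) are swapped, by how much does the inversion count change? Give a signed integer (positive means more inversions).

+5

Positions 1 and 4 hold 18 and 38; after swapping, the array is [34, 38, 28, 30, 18, 14, 24].
Element-by-element contributions:
34: 5
38: 5
28: 3
30: 3
18: 1
14: 0
24: 0
Sum: 5 + 5 + 3 + 3 + 1 + 0 + 0 = 17
Change: 17 − 12 = +5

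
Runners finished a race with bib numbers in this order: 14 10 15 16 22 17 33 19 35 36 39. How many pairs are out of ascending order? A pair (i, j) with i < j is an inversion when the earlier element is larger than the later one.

Element-by-element contributions:
14: 1
10: 0
15: 0
16: 0
22: 2
17: 0
33: 1
19: 0
35: 0
36: 0
39: 0
Sum: 1 + 0 + 0 + 0 + 2 + 0 + 1 + 0 + 0 + 0 + 0 = 4

4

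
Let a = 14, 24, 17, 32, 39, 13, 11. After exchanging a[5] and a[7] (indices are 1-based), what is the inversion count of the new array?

Positions 5 and 7 hold 39 and 11; after swapping, the array is [14, 24, 17, 32, 11, 13, 39].
Sweep left to right; for each value list the smaller values that follow it:
14 → 11, 13 → 2
24 → 17, 11, 13 → 3
17 → 11, 13 → 2
32 → 11, 13 → 2
11 → none → 0
13 → none → 0
39 → none → 0
Sum: 2 + 3 + 2 + 2 + 0 + 0 + 0 = 9

9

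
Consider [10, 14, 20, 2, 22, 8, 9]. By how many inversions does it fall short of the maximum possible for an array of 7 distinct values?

10

Maximum inversions for 7 distinct elements is C(7, 2) = 7·6/2 = 21.
Current inversions — for each element, count later smaller elements:
10: 3
14: 3
20: 3
2: 0
22: 2
8: 0
9: 0
Current total: 3 + 3 + 3 + 0 + 2 + 0 + 0 = 11
Shortfall: 21 − 11 = 10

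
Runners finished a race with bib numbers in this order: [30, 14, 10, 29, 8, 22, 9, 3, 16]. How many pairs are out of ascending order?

For each element, count later entries that are smaller:
30 → 14, 10, 29, 8, 22, 9, 3, 16 → 8
14 → 10, 8, 9, 3 → 4
10 → 8, 9, 3 → 3
29 → 8, 22, 9, 3, 16 → 5
8 → 3 → 1
22 → 9, 3, 16 → 3
9 → 3 → 1
3 → none → 0
16 → none → 0
Sum: 8 + 4 + 3 + 5 + 1 + 3 + 1 + 0 + 0 = 25

25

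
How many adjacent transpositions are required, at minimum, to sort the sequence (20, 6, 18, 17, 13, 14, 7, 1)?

There are 22 swaps.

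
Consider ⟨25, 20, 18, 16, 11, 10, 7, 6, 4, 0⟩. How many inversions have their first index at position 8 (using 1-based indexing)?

2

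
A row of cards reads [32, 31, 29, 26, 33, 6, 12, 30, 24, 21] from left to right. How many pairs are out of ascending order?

Count, for each position, how many later elements it exceeds:
32 → 31, 29, 26, 6, 12, 30, 24, 21 → 8
31 → 29, 26, 6, 12, 30, 24, 21 → 7
29 → 26, 6, 12, 24, 21 → 5
26 → 6, 12, 24, 21 → 4
33 → 6, 12, 30, 24, 21 → 5
6 → none → 0
12 → none → 0
30 → 24, 21 → 2
24 → 21 → 1
21 → none → 0
Sum: 8 + 7 + 5 + 4 + 5 + 0 + 0 + 2 + 1 + 0 = 32

There are 32 inversions.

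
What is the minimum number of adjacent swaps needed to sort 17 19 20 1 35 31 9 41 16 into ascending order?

Minimum adjacent swaps = number of inversions (each swap of adjacent out-of-order elements removes one inversion and no swap can remove more).
Count inversions — for each element, later elements that are smaller:
17: 1, 9, 16 → 3
19: 1, 9, 16 → 3
20: 1, 9, 16 → 3
1: none → 0
35: 31, 9, 16 → 3
31: 9, 16 → 2
9: none → 0
41: 16 → 1
16: none → 0
Total inversions: 3 + 3 + 3 + 0 + 3 + 2 + 0 + 1 + 0 = 15

Adjacent swaps: 15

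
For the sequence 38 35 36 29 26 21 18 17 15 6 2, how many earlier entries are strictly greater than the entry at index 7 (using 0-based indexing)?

7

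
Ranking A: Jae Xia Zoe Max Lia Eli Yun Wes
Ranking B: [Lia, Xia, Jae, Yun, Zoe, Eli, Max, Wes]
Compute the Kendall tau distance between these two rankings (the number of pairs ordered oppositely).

9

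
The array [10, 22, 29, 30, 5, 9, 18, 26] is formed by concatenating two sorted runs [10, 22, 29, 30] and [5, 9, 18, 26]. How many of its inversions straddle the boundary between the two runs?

For each element r of the right run, count left-run elements greater than r:
r = 5: 10, 22, 29, 30 → 4
r = 9: 10, 22, 29, 30 → 4
r = 18: 22, 29, 30 → 3
r = 26: 29, 30 → 2
Cross-inversions: 4 + 4 + 3 + 2 = 13

13 cross-inversions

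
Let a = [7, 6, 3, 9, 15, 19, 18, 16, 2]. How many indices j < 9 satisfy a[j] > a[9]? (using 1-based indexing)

8

The element at index 9 is 2.
Elements before it: 7, 6, 3, 9, 15, 19, 18, 16
Those larger than 2: 7, 6, 3, 9, 15, 19, 18, 16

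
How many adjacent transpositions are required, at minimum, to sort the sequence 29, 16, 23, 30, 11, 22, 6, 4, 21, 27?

The minimum number of adjacent swaps to sort an array equals its inversion count, since every such swap removes exactly one inversion.
Count inversions — for each element, later elements that are smaller:
29: 16, 23, 11, 22, 6, 4, 21, 27 → 8
16: 11, 6, 4 → 3
23: 11, 22, 6, 4, 21 → 5
30: 11, 22, 6, 4, 21, 27 → 6
11: 6, 4 → 2
22: 6, 4, 21 → 3
6: 4 → 1
4: none → 0
21: none → 0
27: none → 0
Total inversions: 8 + 3 + 5 + 6 + 2 + 3 + 1 + 0 + 0 + 0 = 28

28 adjacent swaps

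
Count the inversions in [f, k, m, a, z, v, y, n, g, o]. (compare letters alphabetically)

For each element, count later entries that are smaller:
f: 1
k: 2
m: 2
a: 0
z: 5
v: 3
y: 3
n: 1
g: 0
o: 0
Sum: 1 + 2 + 2 + 0 + 5 + 3 + 3 + 1 + 0 + 0 = 17

17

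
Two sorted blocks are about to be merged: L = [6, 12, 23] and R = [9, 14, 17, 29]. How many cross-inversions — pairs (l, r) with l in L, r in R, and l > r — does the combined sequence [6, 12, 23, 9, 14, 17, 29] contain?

Take each right-half value and tally the left-half values above it:
r = 9: 12, 23 → 2
r = 14: 23 → 1
r = 17: 23 → 1
r = 29: none → 0
Cross-inversions: 2 + 1 + 1 + 0 = 4

4 split inversions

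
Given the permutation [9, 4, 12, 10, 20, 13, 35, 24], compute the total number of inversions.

4 out-of-order pairs

Element-by-element contributions:
9: 1
4: 0
12: 1
10: 0
20: 1
13: 0
35: 1
24: 0
Sum: 1 + 0 + 1 + 0 + 1 + 0 + 1 + 0 = 4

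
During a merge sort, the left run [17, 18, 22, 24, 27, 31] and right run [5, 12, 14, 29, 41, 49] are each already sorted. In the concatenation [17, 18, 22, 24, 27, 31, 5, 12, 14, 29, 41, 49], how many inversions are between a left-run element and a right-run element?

Cross-inversions: 19

Take each right-half value and tally the left-half values above it:
r = 5: 17, 18, 22, 24, 27, 31 → 6
r = 12: 17, 18, 22, 24, 27, 31 → 6
r = 14: 17, 18, 22, 24, 27, 31 → 6
r = 29: 31 → 1
r = 41: none → 0
r = 49: none → 0
Cross-inversions: 6 + 6 + 6 + 1 + 0 + 0 = 19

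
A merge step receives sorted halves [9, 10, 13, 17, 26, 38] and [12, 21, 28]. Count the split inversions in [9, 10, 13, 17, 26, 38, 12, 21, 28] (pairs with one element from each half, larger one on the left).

7

Take each right-half value and tally the left-half values above it:
r = 12: 13, 17, 26, 38 → 4
r = 21: 26, 38 → 2
r = 28: 38 → 1
Cross-inversions: 4 + 2 + 1 = 7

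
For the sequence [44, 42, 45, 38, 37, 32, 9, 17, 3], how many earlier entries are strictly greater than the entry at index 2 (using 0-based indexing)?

The element at index 2 is 45.
Elements before it: 44, 42
None of them are larger than 45.

0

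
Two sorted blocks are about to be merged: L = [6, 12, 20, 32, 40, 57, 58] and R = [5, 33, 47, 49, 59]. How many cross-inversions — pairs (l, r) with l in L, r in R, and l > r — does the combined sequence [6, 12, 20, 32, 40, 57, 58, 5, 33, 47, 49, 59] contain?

For each element r of the right run, count left-run elements greater than r:
r = 5: 6, 12, 20, 32, 40, 57, 58 → 7
r = 33: 40, 57, 58 → 3
r = 47: 57, 58 → 2
r = 49: 57, 58 → 2
r = 59: none → 0
Cross-inversions: 7 + 3 + 2 + 2 + 0 = 14

Cross-inversions: 14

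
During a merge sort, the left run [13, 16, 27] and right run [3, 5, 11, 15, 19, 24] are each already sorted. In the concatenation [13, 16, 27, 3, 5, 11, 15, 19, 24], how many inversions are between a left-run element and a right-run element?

For each element r of the right run, count left-run elements greater than r:
r = 3: 13, 16, 27 → 3
r = 5: 13, 16, 27 → 3
r = 11: 13, 16, 27 → 3
r = 15: 16, 27 → 2
r = 19: 27 → 1
r = 24: 27 → 1
Cross-inversions: 3 + 3 + 3 + 2 + 1 + 1 = 13

13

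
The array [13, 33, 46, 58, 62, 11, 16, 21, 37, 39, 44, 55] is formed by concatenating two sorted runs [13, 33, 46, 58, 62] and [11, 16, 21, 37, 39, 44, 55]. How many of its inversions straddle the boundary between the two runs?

Take each right-half value and tally the left-half values above it:
r = 11: 13, 33, 46, 58, 62 → 5
r = 16: 33, 46, 58, 62 → 4
r = 21: 33, 46, 58, 62 → 4
r = 37: 46, 58, 62 → 3
r = 39: 46, 58, 62 → 3
r = 44: 46, 58, 62 → 3
r = 55: 58, 62 → 2
Cross-inversions: 5 + 4 + 4 + 3 + 3 + 3 + 2 = 24

24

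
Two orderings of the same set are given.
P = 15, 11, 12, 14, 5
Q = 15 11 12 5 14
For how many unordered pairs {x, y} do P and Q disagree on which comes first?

Assign each item its position (1..5) in the first ordering, then rewrite the second ordering as that position sequence:
positions: 15→1, 11→2, 12→3, 14→4, 5→5
second ordering as positions: [1, 2, 3, 5, 4]
Discordant pairs = inversions in this position sequence.
1: 0
2: 0
3: 0
5: 4 → 1
4: 0
Total: 0 + 0 + 0 + 1 + 0 = 1

1 disagreeing pair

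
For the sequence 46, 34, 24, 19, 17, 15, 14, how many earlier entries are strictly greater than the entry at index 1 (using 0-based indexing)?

1

The element at index 1 is 34.
Elements before it: 46
Those larger than 34: 46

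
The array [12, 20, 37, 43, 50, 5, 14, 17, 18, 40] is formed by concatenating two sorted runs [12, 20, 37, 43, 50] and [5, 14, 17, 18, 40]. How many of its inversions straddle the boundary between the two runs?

19

Count, for every r in R, how many entries of L exceed r:
r = 5: 12, 20, 37, 43, 50 → 5
r = 14: 20, 37, 43, 50 → 4
r = 17: 20, 37, 43, 50 → 4
r = 18: 20, 37, 43, 50 → 4
r = 40: 43, 50 → 2
Cross-inversions: 5 + 4 + 4 + 4 + 2 = 19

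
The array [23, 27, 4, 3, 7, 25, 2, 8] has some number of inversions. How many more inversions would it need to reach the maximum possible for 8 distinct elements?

Maximum inversions for 8 distinct elements is C(8, 2) = 8·7/2 = 28.
Current inversions — for each element, count later smaller elements:
23: 5
27: 6
4: 2
3: 1
7: 1
25: 2
2: 0
8: 0
Current total: 5 + 6 + 2 + 1 + 1 + 2 + 0 + 0 = 17
Shortfall: 28 − 17 = 11

11 inversions short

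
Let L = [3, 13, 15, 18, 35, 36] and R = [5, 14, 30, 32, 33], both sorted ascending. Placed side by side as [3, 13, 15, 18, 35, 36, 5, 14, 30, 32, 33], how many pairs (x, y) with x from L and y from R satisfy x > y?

Count, for every r in R, how many entries of L exceed r:
r = 5: 13, 15, 18, 35, 36 → 5
r = 14: 15, 18, 35, 36 → 4
r = 30: 35, 36 → 2
r = 32: 35, 36 → 2
r = 33: 35, 36 → 2
Cross-inversions: 5 + 4 + 2 + 2 + 2 = 15

15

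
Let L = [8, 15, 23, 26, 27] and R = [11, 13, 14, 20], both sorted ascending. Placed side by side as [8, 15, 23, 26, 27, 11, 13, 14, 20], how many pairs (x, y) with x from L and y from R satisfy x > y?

15 cross-inversions

Count, for every r in R, how many entries of L exceed r:
r = 11: 15, 23, 26, 27 → 4
r = 13: 15, 23, 26, 27 → 4
r = 14: 15, 23, 26, 27 → 4
r = 20: 23, 26, 27 → 3
Cross-inversions: 4 + 4 + 4 + 3 = 15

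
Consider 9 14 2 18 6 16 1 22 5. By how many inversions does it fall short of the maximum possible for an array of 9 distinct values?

Maximum inversions for 9 distinct elements is C(9, 2) = 9·8/2 = 36.
Current inversions — for each element, count later smaller elements:
9: 4
14: 4
2: 1
18: 4
6: 2
16: 2
1: 0
22: 1
5: 0
Current total: 4 + 4 + 1 + 4 + 2 + 2 + 0 + 1 + 0 = 18
Shortfall: 36 − 18 = 18

18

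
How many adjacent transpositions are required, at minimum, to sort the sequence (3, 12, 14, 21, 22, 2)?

The minimum number of adjacent swaps to sort an array equals its inversion count, since every such swap removes exactly one inversion.
Count inversions — for each element, later elements that are smaller:
3: 2 → 1
12: 2 → 1
14: 2 → 1
21: 2 → 1
22: 2 → 1
2: none → 0
Total inversions: 1 + 1 + 1 + 1 + 1 + 0 = 5

5 adjacent swaps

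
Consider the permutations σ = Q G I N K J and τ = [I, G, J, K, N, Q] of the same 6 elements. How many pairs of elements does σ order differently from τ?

Assign each item its position (1..6) in the first ordering, then rewrite the second ordering as that position sequence:
positions: Q→1, G→2, I→3, N→4, K→5, J→6
second ordering as positions: [3, 2, 6, 5, 4, 1]
Discordant pairs = inversions in this position sequence.
3: 2, 1 → 2
2: 1 → 1
6: 5, 4, 1 → 3
5: 4, 1 → 2
4: 1 → 1
1: 0
Total: 2 + 1 + 3 + 2 + 1 + 0 = 9

9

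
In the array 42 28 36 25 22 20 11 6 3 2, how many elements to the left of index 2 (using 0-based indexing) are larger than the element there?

The element at index 2 is 36.
Elements before it: 42, 28
Those larger than 36: 42

1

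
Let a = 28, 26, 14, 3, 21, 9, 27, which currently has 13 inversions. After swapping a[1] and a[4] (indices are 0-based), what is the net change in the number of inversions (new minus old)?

-1

Positions 1 and 4 hold 26 and 21; after swapping, the array is [28, 21, 14, 3, 26, 9, 27].
Element-by-element contributions:
28 → 21, 14, 3, 26, 9, 27 → 6
21 → 14, 3, 9 → 3
14 → 3, 9 → 2
3 → none → 0
26 → 9 → 1
9 → none → 0
27 → none → 0
Sum: 6 + 3 + 2 + 0 + 1 + 0 + 0 = 12
Change: 12 − 13 = -1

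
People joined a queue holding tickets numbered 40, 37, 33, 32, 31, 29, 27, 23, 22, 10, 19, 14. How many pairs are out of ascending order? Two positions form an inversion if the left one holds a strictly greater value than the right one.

64 out-of-order pairs

Sweep left to right; for each value list the smaller values that follow it:
40 → 37, 33, 32, 31, 29, 27, 23, 22, 10, 19, 14 → 11
37 → 33, 32, 31, 29, 27, 23, 22, 10, 19, 14 → 10
33 → 32, 31, 29, 27, 23, 22, 10, 19, 14 → 9
32 → 31, 29, 27, 23, 22, 10, 19, 14 → 8
31 → 29, 27, 23, 22, 10, 19, 14 → 7
29 → 27, 23, 22, 10, 19, 14 → 6
27 → 23, 22, 10, 19, 14 → 5
23 → 22, 10, 19, 14 → 4
22 → 10, 19, 14 → 3
10 → none → 0
19 → 14 → 1
14 → none → 0
Sum: 11 + 10 + 9 + 8 + 7 + 6 + 5 + 4 + 3 + 0 + 1 + 0 = 64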